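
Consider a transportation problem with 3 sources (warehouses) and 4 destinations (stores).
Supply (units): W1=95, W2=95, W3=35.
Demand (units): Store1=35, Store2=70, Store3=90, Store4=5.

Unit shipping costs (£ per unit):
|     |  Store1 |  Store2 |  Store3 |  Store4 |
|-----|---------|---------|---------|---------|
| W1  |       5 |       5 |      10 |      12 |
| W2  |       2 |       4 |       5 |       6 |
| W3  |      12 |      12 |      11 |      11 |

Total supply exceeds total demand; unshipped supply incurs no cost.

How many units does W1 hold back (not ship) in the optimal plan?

0

An optimal plan:
  W1 to Store1: 25 × £5 = £125
  W1 to Store2: 70 × £5 = £350
  W2 to Store1: 10 × £2 = £20
  W2 to Store3: 85 × £5 = £425
  W3 to Store3: 5 × £11 = £55
  W3 to Store4: 5 × £11 = £55
Total cost = £1030.
W1 ships 95 of its 95, leaving 0.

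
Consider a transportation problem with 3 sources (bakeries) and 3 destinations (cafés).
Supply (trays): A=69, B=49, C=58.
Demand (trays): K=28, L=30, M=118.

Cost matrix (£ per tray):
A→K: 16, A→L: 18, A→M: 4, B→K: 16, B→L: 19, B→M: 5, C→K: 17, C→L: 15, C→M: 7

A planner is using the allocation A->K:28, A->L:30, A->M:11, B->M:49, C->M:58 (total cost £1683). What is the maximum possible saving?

236

Current plan cost = 28·16 + 30·18 + 11·4 + 49·5 + 58·7 = £1683.
Optimal plan:
  A to M: 69 × £4 = £276
  B to M: 49 × £5 = £245
  C to K: 28 × £17 = £476
  C to L: 30 × £15 = £450
Optimal cost = £1447.
Saving = 1683 − 1447 = £236.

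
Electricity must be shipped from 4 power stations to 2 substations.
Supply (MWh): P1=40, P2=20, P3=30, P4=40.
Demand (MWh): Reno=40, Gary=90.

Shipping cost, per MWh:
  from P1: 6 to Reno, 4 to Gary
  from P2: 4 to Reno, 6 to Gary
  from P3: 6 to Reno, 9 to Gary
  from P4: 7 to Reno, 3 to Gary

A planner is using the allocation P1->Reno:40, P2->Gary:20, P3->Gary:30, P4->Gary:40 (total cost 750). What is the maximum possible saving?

190

Current plan cost = 40·6 + 20·6 + 30·9 + 40·3 = 750.
Optimal plan:
  P1 to Gary: 40 × 4 = 160
  P2 to Reno: 10 × 4 = 40
  P2 to Gary: 10 × 6 = 60
  P3 to Reno: 30 × 6 = 180
  P4 to Gary: 40 × 3 = 120
Optimal cost = 560.
Saving = 750 − 560 = 190.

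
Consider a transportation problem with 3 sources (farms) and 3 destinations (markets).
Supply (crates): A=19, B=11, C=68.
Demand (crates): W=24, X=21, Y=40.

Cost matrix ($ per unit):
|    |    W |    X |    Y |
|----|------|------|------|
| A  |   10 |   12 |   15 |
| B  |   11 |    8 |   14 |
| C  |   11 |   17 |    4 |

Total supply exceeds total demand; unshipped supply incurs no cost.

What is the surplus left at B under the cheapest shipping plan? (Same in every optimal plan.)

Minimum-cost shipments:
  A–W: 9 crates
  A–X: 10 crates
  B–X: 11 crates
  C–W: 15 crates
  C–Y: 40 crates
Total cost = $623.
B ships 11 of its 11, leaving 0.

0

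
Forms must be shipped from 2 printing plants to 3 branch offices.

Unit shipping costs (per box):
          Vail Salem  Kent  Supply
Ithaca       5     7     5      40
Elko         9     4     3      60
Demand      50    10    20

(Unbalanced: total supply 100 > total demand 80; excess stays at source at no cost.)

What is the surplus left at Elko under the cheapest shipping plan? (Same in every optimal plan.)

An optimal plan:
  Ithaca→Vail: 40 × 5 = 200
  Elko→Vail: 10 × 9 = 90
  Elko→Salem: 10 × 4 = 40
  Elko→Kent: 20 × 3 = 60
Total cost = 390.
Elko ships 40 of its 60, leaving 20.

20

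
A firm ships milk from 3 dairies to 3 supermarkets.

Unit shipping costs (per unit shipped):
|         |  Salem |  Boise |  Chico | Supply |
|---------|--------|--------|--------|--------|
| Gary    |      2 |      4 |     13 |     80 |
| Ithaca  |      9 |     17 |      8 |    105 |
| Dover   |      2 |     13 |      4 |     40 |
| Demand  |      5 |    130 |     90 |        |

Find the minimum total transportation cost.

1760

Optimal allocation:
  Gary to Boise: 80 × 4 = 320
  Ithaca to Boise: 15 × 17 = 255
  Ithaca to Chico: 90 × 8 = 720
  Dover to Salem: 5 × 2 = 10
  Dover to Boise: 35 × 13 = 455
Total = 320 + 255 + 720 + 10 + 455 = 1760.
(Supply check: Gary ships 80; Ithaca ships 105; Dover ships 40.)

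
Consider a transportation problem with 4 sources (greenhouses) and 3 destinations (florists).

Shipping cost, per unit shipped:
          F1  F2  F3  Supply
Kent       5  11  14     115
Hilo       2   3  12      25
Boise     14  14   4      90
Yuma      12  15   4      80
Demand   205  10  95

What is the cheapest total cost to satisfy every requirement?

1915

One minimum-cost allocation:
  Kent->F1: 115 × 5 = 575
  Hilo->F1: 15 × 2 = 30
  Hilo->F2: 10 × 3 = 30
  Boise->F3: 90 × 4 = 360
  Yuma->F1: 75 × 12 = 900
  Yuma->F3: 5 × 4 = 20
Total = 575 + 30 + 30 + 360 + 900 + 20 = 1915.
(Supply check: Kent ships 115; Hilo ships 25; Boise ships 90; Yuma ships 80.)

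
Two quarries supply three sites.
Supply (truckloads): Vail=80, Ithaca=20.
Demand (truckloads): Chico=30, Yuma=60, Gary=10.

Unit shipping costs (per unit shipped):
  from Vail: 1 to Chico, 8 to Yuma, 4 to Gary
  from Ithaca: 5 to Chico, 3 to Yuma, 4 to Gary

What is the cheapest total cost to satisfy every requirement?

A cheapest plan:
  Vail to Chico: 30 × 1 = 30
  Vail to Yuma: 40 × 8 = 320
  Vail to Gary: 10 × 4 = 40
  Ithaca to Yuma: 20 × 3 = 60
Total = 30 + 320 + 40 + 60 = 450.
(Supply check: Vail ships 80; Ithaca ships 20.)

450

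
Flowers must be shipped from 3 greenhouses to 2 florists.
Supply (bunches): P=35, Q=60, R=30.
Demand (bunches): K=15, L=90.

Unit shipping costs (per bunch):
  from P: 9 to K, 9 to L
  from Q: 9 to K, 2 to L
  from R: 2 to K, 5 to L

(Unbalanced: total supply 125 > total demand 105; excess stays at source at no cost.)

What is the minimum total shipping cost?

An optimal shipping plan:
  P–L: 15 bunches
  Q–L: 60 bunches
  R–K: 15 bunches
  R–L: 15 bunches
Total cost = 360.

360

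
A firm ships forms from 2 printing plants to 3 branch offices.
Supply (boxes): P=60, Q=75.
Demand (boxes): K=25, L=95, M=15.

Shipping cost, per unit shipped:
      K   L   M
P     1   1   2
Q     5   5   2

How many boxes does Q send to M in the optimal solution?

The minimum-cost plan:
  P->K: 25 × 1 = 25
  P->L: 35 × 1 = 35
  Q->L: 60 × 5 = 300
  Q->M: 15 × 2 = 30
Total cost = 390.
So Q→M carries 15 boxes.

15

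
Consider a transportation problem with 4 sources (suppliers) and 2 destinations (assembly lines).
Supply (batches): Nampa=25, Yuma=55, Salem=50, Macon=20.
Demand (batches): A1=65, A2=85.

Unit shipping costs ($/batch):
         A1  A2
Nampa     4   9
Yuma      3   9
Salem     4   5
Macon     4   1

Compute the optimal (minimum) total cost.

610

One minimum-cost allocation:
  Nampa–A1: 10 × $4 = $40
  Nampa–A2: 15 × $9 = $135
  Yuma–A1: 55 × $3 = $165
  Salem–A2: 50 × $5 = $250
  Macon–A2: 20 × $1 = $20
Total = 40 + 135 + 165 + 250 + 20 = $610.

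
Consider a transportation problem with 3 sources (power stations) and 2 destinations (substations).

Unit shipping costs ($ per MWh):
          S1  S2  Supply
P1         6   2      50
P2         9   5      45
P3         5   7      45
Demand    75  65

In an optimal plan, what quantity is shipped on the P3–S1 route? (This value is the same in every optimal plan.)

45

Solving gives:
  P1->S1: 30 × $6 = $180
  P1->S2: 20 × $2 = $40
  P2->S2: 45 × $5 = $225
  P3->S1: 45 × $5 = $225
Total cost = $670.
So P3→S1 carries 45 MWh.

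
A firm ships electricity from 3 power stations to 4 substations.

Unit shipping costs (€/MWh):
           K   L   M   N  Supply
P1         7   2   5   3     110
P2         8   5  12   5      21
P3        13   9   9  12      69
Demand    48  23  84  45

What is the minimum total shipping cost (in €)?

1234

Optimal allocation:
  P1→K: 27 × €7 = €189
  P1→L: 23 × €2 = €46
  P1→M: 15 × €5 = €75
  P1→N: 45 × €3 = €135
  P2→K: 21 × €8 = €168
  P3→M: 69 × €9 = €621
Total = 189 + 46 + 75 + 135 + 168 + 621 = €1234.
(Supply check: P1 ships 110; P2 ships 21; P3 ships 69.)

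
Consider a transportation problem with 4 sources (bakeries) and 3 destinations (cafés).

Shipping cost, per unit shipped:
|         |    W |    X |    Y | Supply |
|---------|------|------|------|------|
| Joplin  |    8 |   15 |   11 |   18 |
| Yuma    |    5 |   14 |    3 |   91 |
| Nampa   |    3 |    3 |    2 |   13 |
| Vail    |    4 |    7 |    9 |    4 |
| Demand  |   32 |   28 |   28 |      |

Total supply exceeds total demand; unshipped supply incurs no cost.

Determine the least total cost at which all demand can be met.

465

Optimal allocation:
  Yuma->W: 32 × 5 = 160
  Yuma->X: 11 × 14 = 154
  Yuma->Y: 28 × 3 = 84
  Nampa->X: 13 × 3 = 39
  Vail->X: 4 × 7 = 28
Total = 160 + 154 + 84 + 39 + 28 = 465.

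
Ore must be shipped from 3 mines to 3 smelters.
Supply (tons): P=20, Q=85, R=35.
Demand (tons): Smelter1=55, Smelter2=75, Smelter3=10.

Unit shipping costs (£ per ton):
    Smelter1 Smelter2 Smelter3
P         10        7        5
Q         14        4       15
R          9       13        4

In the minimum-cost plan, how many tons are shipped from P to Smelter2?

0

Solving gives:
  P→Smelter1: 10 × £10 = £100
  P→Smelter3: 10 × £5 = £50
  Q→Smelter1: 10 × £14 = £140
  Q→Smelter2: 75 × £4 = £300
  R→Smelter1: 35 × £9 = £315
Total cost = £905.
The route P→Smelter2 is not used.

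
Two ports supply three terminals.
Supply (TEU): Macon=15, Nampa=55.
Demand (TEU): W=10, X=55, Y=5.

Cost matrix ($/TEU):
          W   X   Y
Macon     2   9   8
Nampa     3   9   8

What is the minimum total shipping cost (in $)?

555

An optimal shipping plan:
  Macon–W: 10 × $2 = $20
  Macon–Y: 5 × $8 = $40
  Nampa–X: 55 × $9 = $495
Total = 20 + 40 + 495 = $555.
(Supply check: Macon ships 15; Nampa ships 55.)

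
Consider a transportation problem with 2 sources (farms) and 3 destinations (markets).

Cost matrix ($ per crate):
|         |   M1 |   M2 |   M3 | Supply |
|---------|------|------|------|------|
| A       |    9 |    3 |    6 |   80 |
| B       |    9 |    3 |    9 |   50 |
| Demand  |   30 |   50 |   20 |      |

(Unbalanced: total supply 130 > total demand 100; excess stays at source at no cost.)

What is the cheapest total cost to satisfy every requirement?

One minimum-cost allocation:
  A->M1: 30 × $9 = $270
  A->M2: 30 × $3 = $90
  A->M3: 20 × $6 = $120
  B->M2: 20 × $3 = $60
Total = 270 + 90 + 120 + 60 = $540.

540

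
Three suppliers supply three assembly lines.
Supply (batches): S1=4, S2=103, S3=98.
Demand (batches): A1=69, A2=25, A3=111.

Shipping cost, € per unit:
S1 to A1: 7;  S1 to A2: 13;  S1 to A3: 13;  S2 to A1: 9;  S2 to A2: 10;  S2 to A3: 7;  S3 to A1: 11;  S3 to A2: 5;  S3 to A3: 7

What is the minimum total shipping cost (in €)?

1515

A cheapest plan:
  S1→A1: 4 × €7 = €28
  S2→A1: 65 × €9 = €585
  S2→A3: 38 × €7 = €266
  S3→A2: 25 × €5 = €125
  S3→A3: 73 × €7 = €511
Total = 28 + 585 + 266 + 125 + 511 = €1515.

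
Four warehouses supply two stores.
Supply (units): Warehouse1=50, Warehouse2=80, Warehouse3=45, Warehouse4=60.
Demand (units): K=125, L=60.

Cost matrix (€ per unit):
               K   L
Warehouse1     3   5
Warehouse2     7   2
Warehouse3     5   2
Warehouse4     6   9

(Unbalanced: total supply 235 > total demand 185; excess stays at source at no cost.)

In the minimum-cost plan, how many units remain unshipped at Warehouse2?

20

Minimum-cost shipments:
  Warehouse1–K: 50 units
  Warehouse2–L: 60 units
  Warehouse3–K: 45 units
  Warehouse4–K: 30 units
Total cost = €675.
Warehouse2 ships 60 of its 80, leaving 20.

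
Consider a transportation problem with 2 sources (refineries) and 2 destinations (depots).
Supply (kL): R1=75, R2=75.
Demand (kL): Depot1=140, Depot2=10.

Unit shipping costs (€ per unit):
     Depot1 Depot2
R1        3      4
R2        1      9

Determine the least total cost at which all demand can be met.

310

One minimum-cost allocation:
  R1->Depot1: 65 × €3 = €195
  R1->Depot2: 10 × €4 = €40
  R2->Depot1: 75 × €1 = €75
Total = 195 + 40 + 75 = €310.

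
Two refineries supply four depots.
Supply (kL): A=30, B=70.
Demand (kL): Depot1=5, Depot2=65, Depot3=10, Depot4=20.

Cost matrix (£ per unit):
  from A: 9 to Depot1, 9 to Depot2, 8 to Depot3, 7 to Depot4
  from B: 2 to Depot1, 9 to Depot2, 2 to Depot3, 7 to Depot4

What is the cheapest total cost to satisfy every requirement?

An optimal shipping plan:
  A–Depot2: 10 kL
  A–Depot4: 20 kL
  B–Depot1: 5 kL
  B–Depot2: 55 kL
  B–Depot3: 10 kL
Total cost = £755.
(Supply check: A ships 30; B ships 70.)

755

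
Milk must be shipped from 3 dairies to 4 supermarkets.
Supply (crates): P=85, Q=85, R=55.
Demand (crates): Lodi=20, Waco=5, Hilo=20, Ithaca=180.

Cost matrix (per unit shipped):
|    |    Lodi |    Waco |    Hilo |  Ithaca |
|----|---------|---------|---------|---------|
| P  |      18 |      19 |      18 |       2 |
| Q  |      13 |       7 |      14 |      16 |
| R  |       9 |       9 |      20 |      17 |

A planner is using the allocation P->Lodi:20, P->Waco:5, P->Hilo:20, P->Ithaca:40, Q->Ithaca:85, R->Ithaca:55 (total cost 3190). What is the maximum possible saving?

970

Current plan cost = 20·18 + 5·19 + 20·18 + 40·2 + 85·16 + 55·17 = 3190.
Optimal plan:
  P–Ithaca: 85 × 2 = 170
  Q–Waco: 5 × 7 = 35
  Q–Hilo: 20 × 14 = 280
  Q–Ithaca: 60 × 16 = 960
  R–Lodi: 20 × 9 = 180
  R–Ithaca: 35 × 17 = 595
Optimal cost = 2220.
Saving = 3190 − 2220 = 970.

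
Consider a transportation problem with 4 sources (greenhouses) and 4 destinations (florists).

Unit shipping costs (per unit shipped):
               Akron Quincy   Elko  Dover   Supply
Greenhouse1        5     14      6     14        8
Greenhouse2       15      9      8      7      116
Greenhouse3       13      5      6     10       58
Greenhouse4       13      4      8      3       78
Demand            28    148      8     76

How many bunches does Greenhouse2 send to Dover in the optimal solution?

76

Solving gives:
  Greenhouse1→Akron: 8 × 5 = 40
  Greenhouse2→Akron: 20 × 15 = 300
  Greenhouse2→Quincy: 12 × 9 = 108
  Greenhouse2→Elko: 8 × 8 = 64
  Greenhouse2→Dover: 76 × 7 = 532
  Greenhouse3→Quincy: 58 × 5 = 290
  Greenhouse4→Quincy: 78 × 4 = 312
Total cost = 1646.
So Greenhouse2→Dover carries 76 bunches.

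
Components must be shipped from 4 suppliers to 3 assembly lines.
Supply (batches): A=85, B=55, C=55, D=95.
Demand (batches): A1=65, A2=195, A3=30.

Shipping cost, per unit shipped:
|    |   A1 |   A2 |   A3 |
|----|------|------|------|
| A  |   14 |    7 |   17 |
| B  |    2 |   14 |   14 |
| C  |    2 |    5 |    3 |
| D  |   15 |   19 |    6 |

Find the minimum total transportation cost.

A cheapest plan:
  A–A2: 85 batches
  B–A1: 55 batches
  C–A2: 55 batches
  D–A1: 10 batches
  D–A2: 55 batches
  D–A3: 30 batches
Total cost = 2355.

2355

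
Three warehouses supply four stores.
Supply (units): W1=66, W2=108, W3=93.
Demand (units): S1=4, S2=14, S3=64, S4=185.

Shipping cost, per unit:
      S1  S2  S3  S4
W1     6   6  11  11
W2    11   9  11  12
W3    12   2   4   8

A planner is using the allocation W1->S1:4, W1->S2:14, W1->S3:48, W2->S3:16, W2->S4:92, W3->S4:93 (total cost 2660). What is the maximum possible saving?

Current plan cost = 4·6 + 14·6 + 48·11 + 16·11 + 92·12 + 93·8 = 2660.
Optimal plan:
  W1–S1: 4 × 6 = 24
  W1–S4: 62 × 11 = 682
  W2–S4: 108 × 12 = 1296
  W3–S2: 14 × 2 = 28
  W3–S3: 64 × 4 = 256
  W3–S4: 15 × 8 = 120
Optimal cost = 2406.
Saving = 2660 − 2406 = 254.

254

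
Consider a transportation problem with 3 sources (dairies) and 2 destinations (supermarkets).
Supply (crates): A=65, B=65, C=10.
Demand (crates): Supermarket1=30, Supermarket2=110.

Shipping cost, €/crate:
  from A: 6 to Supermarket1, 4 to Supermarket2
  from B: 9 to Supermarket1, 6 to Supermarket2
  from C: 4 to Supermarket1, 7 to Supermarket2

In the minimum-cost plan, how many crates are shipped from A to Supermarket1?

20

The minimum-cost plan:
  A–Supermarket1: 20 × €6 = €120
  A–Supermarket2: 45 × €4 = €180
  B–Supermarket2: 65 × €6 = €390
  C–Supermarket1: 10 × €4 = €40
Total cost = €730.
So A→Supermarket1 carries 20 crates.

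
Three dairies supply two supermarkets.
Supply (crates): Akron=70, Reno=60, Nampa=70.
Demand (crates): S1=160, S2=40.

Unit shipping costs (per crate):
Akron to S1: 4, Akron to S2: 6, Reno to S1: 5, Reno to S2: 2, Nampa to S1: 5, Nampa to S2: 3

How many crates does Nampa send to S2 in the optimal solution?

0

The minimum-cost plan:
  Akron to S1: 70 × 4 = 280
  Reno to S1: 20 × 5 = 100
  Reno to S2: 40 × 2 = 80
  Nampa to S1: 70 × 5 = 350
Total cost = 810.
The route Nampa→S2 is not used.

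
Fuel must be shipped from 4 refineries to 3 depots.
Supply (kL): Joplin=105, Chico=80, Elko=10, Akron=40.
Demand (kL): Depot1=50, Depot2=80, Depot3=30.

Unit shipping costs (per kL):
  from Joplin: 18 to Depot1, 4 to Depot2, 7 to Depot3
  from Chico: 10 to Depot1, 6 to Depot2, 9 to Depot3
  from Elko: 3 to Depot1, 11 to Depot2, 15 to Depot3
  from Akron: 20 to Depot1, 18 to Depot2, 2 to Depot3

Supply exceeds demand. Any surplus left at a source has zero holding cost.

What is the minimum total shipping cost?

A cheapest plan:
  Joplin to Depot2: 80 × 4 = 320
  Chico to Depot1: 40 × 10 = 400
  Elko to Depot1: 10 × 3 = 30
  Akron to Depot3: 30 × 2 = 60
Total = 320 + 400 + 30 + 60 = 810.

810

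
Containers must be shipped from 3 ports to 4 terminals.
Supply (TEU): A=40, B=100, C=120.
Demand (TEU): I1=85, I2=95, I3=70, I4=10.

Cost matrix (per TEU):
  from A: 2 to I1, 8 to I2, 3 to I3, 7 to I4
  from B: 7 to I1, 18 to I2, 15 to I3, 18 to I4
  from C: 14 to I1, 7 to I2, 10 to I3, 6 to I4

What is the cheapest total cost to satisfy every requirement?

Optimal allocation:
  A to I3: 40 × 3 = 120
  B to I1: 85 × 7 = 595
  B to I3: 15 × 15 = 225
  C to I2: 95 × 7 = 665
  C to I3: 15 × 10 = 150
  C to I4: 10 × 6 = 60
Total = 120 + 595 + 225 + 665 + 150 + 60 = 1815.

1815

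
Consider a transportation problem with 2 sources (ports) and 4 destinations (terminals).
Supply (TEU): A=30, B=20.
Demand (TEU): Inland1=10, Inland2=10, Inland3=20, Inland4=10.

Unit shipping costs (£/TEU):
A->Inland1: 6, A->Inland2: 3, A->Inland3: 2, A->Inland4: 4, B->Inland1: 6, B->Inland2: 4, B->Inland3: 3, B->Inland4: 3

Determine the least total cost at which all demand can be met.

One minimum-cost allocation:
  A->Inland2: 10 × £3 = £30
  A->Inland3: 20 × £2 = £40
  B->Inland1: 10 × £6 = £60
  B->Inland4: 10 × £3 = £30
Total = 30 + 40 + 60 + 30 = £160.

160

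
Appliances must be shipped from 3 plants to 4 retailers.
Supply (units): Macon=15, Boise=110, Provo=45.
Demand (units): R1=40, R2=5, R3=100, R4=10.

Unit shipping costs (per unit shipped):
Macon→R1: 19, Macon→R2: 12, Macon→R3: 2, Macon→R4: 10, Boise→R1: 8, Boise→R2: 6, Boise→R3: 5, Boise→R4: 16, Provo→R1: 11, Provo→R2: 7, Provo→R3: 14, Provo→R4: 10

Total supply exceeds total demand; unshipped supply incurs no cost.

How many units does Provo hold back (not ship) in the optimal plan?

15

An optimal plan:
  Macon→R3: 15 × 2 = 30
  Boise→R1: 25 × 8 = 200
  Boise→R3: 85 × 5 = 425
  Provo→R1: 15 × 11 = 165
  Provo→R2: 5 × 7 = 35
  Provo→R4: 10 × 10 = 100
Total cost = 955.
Provo ships 30 of its 45, leaving 15.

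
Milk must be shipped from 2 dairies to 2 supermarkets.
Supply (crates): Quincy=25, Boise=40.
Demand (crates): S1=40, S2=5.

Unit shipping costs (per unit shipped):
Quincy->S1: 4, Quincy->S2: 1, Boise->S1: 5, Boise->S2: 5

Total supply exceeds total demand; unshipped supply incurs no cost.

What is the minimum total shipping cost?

185

Optimal allocation:
  Quincy→S1: 20 × 4 = 80
  Quincy→S2: 5 × 1 = 5
  Boise→S1: 20 × 5 = 100
Total = 80 + 5 + 100 = 185.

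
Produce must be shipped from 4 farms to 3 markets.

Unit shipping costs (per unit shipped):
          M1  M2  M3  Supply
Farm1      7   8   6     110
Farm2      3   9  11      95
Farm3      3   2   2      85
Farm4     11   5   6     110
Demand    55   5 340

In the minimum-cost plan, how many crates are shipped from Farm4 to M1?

0

Optimal shipments:
  Farm1 to M3: 110 × 6 = 660
  Farm2 to M1: 55 × 3 = 165
  Farm2 to M2: 5 × 9 = 45
  Farm2 to M3: 35 × 11 = 385
  Farm3 to M3: 85 × 2 = 170
  Farm4 to M3: 110 × 6 = 660
Total cost = 2085.
The route Farm4→M1 is not used.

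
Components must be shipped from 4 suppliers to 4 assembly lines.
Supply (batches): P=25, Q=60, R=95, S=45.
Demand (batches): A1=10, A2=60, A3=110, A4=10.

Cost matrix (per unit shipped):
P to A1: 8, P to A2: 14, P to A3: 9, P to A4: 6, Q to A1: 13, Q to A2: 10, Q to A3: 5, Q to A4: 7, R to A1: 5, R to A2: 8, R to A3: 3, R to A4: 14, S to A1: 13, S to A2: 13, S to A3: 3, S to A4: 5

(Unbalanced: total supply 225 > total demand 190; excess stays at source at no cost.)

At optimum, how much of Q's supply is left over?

20

Minimum-cost shipments:
  P->A4: 10 × 6 = 60
  Q->A2: 40 × 10 = 400
  R->A1: 10 × 5 = 50
  R->A2: 20 × 8 = 160
  R->A3: 65 × 3 = 195
  S->A3: 45 × 3 = 135
Total cost = 1000.
Q ships 40 of its 60, leaving 20.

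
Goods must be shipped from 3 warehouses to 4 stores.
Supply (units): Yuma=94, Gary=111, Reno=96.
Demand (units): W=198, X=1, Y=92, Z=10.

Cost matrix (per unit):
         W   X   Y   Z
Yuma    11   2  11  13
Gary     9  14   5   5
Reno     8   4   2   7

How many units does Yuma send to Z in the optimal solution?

0

The minimum-cost plan:
  Yuma to W: 93 units
  Yuma to X: 1 units
  Gary to W: 101 units
  Gary to Z: 10 units
  Reno to W: 4 units
  Reno to Y: 92 units
Total cost = 2200.
The route Yuma→Z is not used.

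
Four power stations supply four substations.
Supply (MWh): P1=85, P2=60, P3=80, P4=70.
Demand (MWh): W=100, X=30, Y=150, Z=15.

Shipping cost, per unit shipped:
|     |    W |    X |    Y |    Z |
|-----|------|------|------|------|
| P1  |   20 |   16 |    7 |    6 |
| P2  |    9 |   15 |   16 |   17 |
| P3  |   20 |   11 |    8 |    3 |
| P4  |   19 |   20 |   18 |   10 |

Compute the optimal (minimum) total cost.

3030

A cheapest plan:
  P1 to Y: 85 × 7 = 595
  P2 to W: 60 × 9 = 540
  P3 to X: 15 × 11 = 165
  P3 to Y: 65 × 8 = 520
  P4 to W: 40 × 19 = 760
  P4 to X: 15 × 20 = 300
  P4 to Z: 15 × 10 = 150
Total = 595 + 540 + 165 + 520 + 760 + 300 + 150 = 3030.
(Supply check: P1 ships 85; P2 ships 60; P3 ships 80; P4 ships 70.)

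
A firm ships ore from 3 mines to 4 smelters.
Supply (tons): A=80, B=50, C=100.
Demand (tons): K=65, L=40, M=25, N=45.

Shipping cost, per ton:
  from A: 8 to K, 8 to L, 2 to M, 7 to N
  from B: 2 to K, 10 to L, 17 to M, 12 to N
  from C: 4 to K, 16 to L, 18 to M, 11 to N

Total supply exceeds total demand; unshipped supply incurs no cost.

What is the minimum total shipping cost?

965

One minimum-cost allocation:
  A->L: 40 tons
  A->M: 25 tons
  A->N: 15 tons
  B->K: 50 tons
  C->K: 15 tons
  C->N: 30 tons
Total cost = 965.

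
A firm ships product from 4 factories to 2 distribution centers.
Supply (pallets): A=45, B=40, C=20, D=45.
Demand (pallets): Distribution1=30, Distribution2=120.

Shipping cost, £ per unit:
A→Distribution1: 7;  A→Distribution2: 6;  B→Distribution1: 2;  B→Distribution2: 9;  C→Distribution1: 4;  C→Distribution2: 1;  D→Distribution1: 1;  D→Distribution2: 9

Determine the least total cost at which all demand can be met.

A cheapest plan:
  A→Distribution2: 45 × £6 = £270
  B→Distribution2: 40 × £9 = £360
  C→Distribution2: 20 × £1 = £20
  D→Distribution1: 30 × £1 = £30
  D→Distribution2: 15 × £9 = £135
Total = 270 + 360 + 20 + 30 + 135 = £815.
(Supply check: A ships 45; B ships 40; C ships 20; D ships 45.)

815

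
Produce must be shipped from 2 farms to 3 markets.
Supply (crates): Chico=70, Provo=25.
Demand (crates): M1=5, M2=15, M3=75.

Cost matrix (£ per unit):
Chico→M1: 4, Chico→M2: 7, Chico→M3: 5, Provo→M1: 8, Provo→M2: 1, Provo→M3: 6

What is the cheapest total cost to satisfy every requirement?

A cheapest plan:
  Chico–M1: 5 × £4 = £20
  Chico–M3: 65 × £5 = £325
  Provo–M2: 15 × £1 = £15
  Provo–M3: 10 × £6 = £60
Total = 20 + 325 + 15 + 60 = £420.
(Supply check: Chico ships 70; Provo ships 25.)

420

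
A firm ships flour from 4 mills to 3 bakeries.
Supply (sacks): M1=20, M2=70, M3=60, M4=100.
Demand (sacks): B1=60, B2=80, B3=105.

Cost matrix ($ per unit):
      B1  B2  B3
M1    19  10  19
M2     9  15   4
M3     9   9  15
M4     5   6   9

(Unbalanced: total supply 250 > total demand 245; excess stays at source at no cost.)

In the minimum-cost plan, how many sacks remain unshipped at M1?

5

An optimal plan:
  M1 to B2: 15 sacks
  M2 to B3: 70 sacks
  M3 to B2: 60 sacks
  M4 to B1: 60 sacks
  M4 to B2: 5 sacks
  M4 to B3: 35 sacks
Total cost = $1615.
M1 ships 15 of its 20, leaving 5.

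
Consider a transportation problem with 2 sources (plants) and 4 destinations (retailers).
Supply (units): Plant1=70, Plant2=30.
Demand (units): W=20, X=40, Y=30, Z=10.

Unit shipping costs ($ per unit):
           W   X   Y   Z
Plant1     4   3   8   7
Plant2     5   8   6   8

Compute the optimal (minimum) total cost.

450

One minimum-cost allocation:
  Plant1 to W: 20 × $4 = $80
  Plant1 to X: 40 × $3 = $120
  Plant1 to Z: 10 × $7 = $70
  Plant2 to Y: 30 × $6 = $180
Total = 80 + 120 + 70 + 180 = $450.
(Supply check: Plant1 ships 70; Plant2 ships 30.)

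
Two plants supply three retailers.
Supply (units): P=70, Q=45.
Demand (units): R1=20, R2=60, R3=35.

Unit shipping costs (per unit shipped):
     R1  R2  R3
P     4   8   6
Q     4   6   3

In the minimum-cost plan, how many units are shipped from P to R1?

20

The minimum-cost plan:
  P→R1: 20 units
  P→R2: 50 units
  Q→R2: 10 units
  Q→R3: 35 units
Total cost = 645.
So P→R1 carries 20 units.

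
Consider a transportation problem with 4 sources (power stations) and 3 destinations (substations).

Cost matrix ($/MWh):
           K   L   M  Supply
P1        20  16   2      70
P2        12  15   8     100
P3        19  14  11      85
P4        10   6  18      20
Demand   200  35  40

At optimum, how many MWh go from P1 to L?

Solving gives:
  P1->K: 30 × $20 = $600
  P1->M: 40 × $2 = $80
  P2->K: 100 × $12 = $1200
  P3->K: 50 × $19 = $950
  P3->L: 35 × $14 = $490
  P4->K: 20 × $10 = $200
Total cost = $3520.
The route P1→L is not used.

0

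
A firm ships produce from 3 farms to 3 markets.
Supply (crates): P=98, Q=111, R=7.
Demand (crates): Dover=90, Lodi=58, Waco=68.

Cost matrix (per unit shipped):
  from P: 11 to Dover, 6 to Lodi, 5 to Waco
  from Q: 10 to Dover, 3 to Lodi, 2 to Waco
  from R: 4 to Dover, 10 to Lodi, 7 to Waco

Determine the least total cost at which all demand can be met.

One minimum-cost allocation:
  P->Dover: 83 × 11 = 913
  P->Lodi: 15 × 6 = 90
  Q->Lodi: 43 × 3 = 129
  Q->Waco: 68 × 2 = 136
  R->Dover: 7 × 4 = 28
Total = 913 + 90 + 129 + 136 + 28 = 1296.

1296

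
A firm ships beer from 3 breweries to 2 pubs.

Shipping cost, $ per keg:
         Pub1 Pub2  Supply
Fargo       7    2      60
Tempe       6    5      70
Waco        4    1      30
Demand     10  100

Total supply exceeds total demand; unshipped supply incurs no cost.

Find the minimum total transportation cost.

260

A cheapest plan:
  Fargo to Pub2: 60 kegs
  Tempe to Pub1: 10 kegs
  Tempe to Pub2: 10 kegs
  Waco to Pub2: 30 kegs
Total cost = $260.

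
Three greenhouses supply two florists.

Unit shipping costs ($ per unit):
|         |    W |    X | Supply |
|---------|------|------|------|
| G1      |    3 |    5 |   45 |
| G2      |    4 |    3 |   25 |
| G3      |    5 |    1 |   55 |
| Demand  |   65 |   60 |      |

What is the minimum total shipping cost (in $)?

285

One minimum-cost allocation:
  G1→W: 45 bunches
  G2→W: 20 bunches
  G2→X: 5 bunches
  G3→X: 55 bunches
Total cost = $285.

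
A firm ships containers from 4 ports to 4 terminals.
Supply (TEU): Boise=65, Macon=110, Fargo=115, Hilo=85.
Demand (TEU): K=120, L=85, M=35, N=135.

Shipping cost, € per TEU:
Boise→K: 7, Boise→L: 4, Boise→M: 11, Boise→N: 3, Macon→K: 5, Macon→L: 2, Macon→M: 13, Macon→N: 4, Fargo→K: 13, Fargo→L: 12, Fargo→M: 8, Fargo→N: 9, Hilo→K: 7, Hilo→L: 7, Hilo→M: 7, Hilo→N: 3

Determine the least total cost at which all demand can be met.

2125

Optimal allocation:
  Boise->L: 15 × €4 = €60
  Boise->N: 50 × €3 = €150
  Macon->K: 40 × €5 = €200
  Macon->L: 70 × €2 = €140
  Fargo->K: 80 × €13 = €1040
  Fargo->M: 35 × €8 = €280
  Hilo->N: 85 × €3 = €255
Total = 60 + 150 + 200 + 140 + 1040 + 280 + 255 = €2125.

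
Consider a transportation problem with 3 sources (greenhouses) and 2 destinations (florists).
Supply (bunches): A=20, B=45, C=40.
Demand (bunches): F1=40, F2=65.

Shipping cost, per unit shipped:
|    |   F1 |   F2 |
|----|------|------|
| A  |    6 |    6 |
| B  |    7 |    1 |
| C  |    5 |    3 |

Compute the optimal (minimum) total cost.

325

A cheapest plan:
  A to F1: 20 × 6 = 120
  B to F2: 45 × 1 = 45
  C to F1: 20 × 5 = 100
  C to F2: 20 × 3 = 60
Total = 120 + 45 + 100 + 60 = 325.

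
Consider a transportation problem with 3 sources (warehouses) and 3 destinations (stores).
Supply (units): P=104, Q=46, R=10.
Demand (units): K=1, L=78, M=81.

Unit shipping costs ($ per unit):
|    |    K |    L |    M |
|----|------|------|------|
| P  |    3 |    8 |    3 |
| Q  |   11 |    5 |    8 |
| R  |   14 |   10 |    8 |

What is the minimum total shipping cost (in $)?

A cheapest plan:
  P to K: 1 × $3 = $3
  P to L: 22 × $8 = $176
  P to M: 81 × $3 = $243
  Q to L: 46 × $5 = $230
  R to L: 10 × $10 = $100
Total = 3 + 176 + 243 + 230 + 100 = $752.
(Supply check: P ships 104; Q ships 46; R ships 10.)

752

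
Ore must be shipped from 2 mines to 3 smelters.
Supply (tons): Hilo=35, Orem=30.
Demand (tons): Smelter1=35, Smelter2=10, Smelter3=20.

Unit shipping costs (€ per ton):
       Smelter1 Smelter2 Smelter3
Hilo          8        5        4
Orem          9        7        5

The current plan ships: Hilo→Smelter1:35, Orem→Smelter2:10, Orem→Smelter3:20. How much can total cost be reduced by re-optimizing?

10

Current plan cost = 35·8 + 10·7 + 20·5 = €450.
Optimal plan:
  Hilo–Smelter1: 5 × €8 = €40
  Hilo–Smelter2: 10 × €5 = €50
  Hilo–Smelter3: 20 × €4 = €80
  Orem–Smelter1: 30 × €9 = €270
Optimal cost = €440.
Saving = 450 − 440 = €10.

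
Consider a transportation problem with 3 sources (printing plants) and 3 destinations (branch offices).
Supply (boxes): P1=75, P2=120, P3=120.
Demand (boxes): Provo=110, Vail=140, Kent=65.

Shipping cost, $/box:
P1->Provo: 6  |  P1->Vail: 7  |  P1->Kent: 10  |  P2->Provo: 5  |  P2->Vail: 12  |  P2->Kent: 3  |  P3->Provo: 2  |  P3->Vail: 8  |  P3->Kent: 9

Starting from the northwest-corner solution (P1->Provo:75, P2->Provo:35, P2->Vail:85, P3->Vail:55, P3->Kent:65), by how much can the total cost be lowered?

1045

Current plan cost = 75·6 + 35·5 + 85·12 + 55·8 + 65·9 = $2670.
Optimal plan:
  P1–Vail: 75 × $7 = $525
  P2–Provo: 55 × $5 = $275
  P2–Kent: 65 × $3 = $195
  P3–Provo: 55 × $2 = $110
  P3–Vail: 65 × $8 = $520
Optimal cost = $1625.
Saving = 2670 − 1625 = $1045.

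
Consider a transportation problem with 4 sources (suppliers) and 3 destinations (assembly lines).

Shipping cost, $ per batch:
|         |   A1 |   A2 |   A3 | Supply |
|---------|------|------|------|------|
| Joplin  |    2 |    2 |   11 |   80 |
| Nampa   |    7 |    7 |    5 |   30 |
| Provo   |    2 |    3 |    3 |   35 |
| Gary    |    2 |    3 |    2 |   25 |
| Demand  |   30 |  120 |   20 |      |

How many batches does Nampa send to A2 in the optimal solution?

10

Solving gives:
  Joplin–A2: 80 × $2 = $160
  Nampa–A2: 10 × $7 = $70
  Nampa–A3: 20 × $5 = $100
  Provo–A1: 30 × $2 = $60
  Provo–A2: 5 × $3 = $15
  Gary–A2: 25 × $3 = $75
Total cost = $480.
So Nampa→A2 carries 10 batches.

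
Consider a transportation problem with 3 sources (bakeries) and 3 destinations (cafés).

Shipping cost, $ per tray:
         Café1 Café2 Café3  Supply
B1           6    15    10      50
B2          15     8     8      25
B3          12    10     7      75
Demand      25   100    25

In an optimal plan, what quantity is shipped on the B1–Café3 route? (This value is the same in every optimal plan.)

25

Optimal shipments:
  B1–Café1: 25 trays
  B1–Café3: 25 trays
  B2–Café2: 25 trays
  B3–Café2: 75 trays
Total cost = $1350.
So B1→Café3 carries 25 trays.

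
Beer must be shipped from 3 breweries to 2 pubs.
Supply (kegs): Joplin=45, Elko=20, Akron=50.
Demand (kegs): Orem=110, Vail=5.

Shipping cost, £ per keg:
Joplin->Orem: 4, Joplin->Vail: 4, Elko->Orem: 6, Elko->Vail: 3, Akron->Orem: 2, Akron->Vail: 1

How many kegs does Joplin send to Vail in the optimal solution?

0

The minimum-cost plan:
  Joplin–Orem: 45 kegs
  Elko–Orem: 15 kegs
  Elko–Vail: 5 kegs
  Akron–Orem: 50 kegs
Total cost = £385.
The route Joplin→Vail is not used.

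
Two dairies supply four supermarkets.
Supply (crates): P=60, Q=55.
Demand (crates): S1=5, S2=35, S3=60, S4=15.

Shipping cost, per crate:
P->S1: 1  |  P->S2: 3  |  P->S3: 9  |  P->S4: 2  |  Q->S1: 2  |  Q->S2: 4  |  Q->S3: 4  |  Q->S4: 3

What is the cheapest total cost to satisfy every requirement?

405

An optimal shipping plan:
  P->S1: 5 × 1 = 5
  P->S2: 35 × 3 = 105
  P->S3: 5 × 9 = 45
  P->S4: 15 × 2 = 30
  Q->S3: 55 × 4 = 220
Total = 5 + 105 + 45 + 30 + 220 = 405.
(Supply check: P ships 60; Q ships 55.)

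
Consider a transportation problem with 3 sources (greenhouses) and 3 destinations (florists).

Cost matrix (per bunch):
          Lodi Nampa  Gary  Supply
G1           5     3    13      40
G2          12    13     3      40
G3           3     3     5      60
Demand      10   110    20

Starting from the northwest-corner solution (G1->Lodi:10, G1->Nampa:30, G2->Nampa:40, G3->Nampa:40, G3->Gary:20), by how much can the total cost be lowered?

270

Current plan cost = 10·5 + 30·3 + 40·13 + 40·3 + 20·5 = 880.
Optimal plan:
  G1→Nampa: 40 × 3 = 120
  G2→Lodi: 10 × 12 = 120
  G2→Nampa: 10 × 13 = 130
  G2→Gary: 20 × 3 = 60
  G3→Nampa: 60 × 3 = 180
Optimal cost = 610.
Saving = 880 − 610 = 270.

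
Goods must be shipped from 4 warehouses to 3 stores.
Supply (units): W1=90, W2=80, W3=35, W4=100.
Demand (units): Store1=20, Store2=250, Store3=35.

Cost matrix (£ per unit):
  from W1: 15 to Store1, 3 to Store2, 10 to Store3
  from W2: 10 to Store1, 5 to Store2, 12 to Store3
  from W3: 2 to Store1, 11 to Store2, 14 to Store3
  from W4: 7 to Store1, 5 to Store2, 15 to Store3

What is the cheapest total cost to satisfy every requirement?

An optimal shipping plan:
  W1→Store2: 90 × £3 = £270
  W2→Store2: 60 × £5 = £300
  W2→Store3: 20 × £12 = £240
  W3→Store1: 20 × £2 = £40
  W3→Store3: 15 × £14 = £210
  W4→Store2: 100 × £5 = £500
Total = 270 + 300 + 240 + 40 + 210 + 500 = £1560.
(Supply check: W1 ships 90; W2 ships 80; W3 ships 35; W4 ships 100.)

1560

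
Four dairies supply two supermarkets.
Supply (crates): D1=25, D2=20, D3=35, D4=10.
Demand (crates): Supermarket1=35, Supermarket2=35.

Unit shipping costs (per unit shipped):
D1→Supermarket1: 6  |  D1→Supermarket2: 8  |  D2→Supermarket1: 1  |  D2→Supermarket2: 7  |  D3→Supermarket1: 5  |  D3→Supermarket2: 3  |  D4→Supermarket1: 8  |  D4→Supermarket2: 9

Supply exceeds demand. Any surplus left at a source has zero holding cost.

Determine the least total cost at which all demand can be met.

215

One minimum-cost allocation:
  D1 to Supermarket1: 15 × 6 = 90
  D2 to Supermarket1: 20 × 1 = 20
  D3 to Supermarket2: 35 × 3 = 105
Total = 90 + 20 + 105 = 215.
(Supply check: D1 ships 15; D2 ships 20; D3 ships 35; D4 ships 0.)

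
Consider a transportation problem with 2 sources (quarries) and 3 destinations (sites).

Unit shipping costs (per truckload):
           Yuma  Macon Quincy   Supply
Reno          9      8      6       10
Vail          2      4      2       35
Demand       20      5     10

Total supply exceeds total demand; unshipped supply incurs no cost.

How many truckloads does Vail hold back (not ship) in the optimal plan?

Minimum-cost shipments:
  Vail->Yuma: 20 truckloads
  Vail->Macon: 5 truckloads
  Vail->Quincy: 10 truckloads
Total cost = 80.
Vail ships 35 of its 35, leaving 0.

0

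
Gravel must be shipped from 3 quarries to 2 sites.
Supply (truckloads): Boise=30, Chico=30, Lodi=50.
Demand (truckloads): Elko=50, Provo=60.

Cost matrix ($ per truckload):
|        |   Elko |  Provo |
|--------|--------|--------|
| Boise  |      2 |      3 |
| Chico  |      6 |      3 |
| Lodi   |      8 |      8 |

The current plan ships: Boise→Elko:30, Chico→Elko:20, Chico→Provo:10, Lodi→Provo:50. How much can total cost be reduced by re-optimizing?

60

Current plan cost = 30·2 + 20·6 + 10·3 + 50·8 = $610.
Optimal plan:
  Boise–Elko: 30 × $2 = $60
  Chico–Provo: 30 × $3 = $90
  Lodi–Elko: 20 × $8 = $160
  Lodi–Provo: 30 × $8 = $240
Optimal cost = $550.
Saving = 610 − 550 = $60.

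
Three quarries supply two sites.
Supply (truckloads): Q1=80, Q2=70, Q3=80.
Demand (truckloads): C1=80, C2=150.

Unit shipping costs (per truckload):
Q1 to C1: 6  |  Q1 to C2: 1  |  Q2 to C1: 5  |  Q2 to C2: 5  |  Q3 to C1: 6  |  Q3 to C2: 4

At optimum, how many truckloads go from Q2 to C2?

Optimal shipments:
  Q1–C2: 80 truckloads
  Q2–C1: 70 truckloads
  Q3–C1: 10 truckloads
  Q3–C2: 70 truckloads
Total cost = 770.
The route Q2→C2 is not used.

0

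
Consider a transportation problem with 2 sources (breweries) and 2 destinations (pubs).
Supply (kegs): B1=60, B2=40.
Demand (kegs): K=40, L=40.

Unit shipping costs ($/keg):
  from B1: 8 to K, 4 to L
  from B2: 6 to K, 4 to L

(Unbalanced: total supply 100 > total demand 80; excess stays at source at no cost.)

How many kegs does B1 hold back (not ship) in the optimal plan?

20

An optimal plan:
  B1 to L: 40 kegs
  B2 to K: 40 kegs
Total cost = $400.
B1 ships 40 of its 60, leaving 20.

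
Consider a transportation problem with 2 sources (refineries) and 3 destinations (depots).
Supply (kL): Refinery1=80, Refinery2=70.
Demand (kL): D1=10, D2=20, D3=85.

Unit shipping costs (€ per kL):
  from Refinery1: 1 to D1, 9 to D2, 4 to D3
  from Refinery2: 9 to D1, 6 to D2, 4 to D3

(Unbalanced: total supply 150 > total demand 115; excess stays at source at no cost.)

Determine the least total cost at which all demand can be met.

An optimal shipping plan:
  Refinery1→D1: 10 × €1 = €10
  Refinery1→D3: 35 × €4 = €140
  Refinery2→D2: 20 × €6 = €120
  Refinery2→D3: 50 × €4 = €200
Total = 10 + 140 + 120 + 200 = €470.

470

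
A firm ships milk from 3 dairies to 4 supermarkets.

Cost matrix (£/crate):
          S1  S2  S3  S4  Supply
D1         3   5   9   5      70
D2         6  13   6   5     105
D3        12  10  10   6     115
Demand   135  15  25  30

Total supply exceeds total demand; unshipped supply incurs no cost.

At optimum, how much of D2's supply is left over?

Minimum-cost shipments:
  D1 to S1: 55 crates
  D1 to S2: 15 crates
  D2 to S1: 80 crates
  D2 to S3: 25 crates
  D3 to S4: 30 crates
Total cost = £1050.
D2 ships 105 of its 105, leaving 0.

0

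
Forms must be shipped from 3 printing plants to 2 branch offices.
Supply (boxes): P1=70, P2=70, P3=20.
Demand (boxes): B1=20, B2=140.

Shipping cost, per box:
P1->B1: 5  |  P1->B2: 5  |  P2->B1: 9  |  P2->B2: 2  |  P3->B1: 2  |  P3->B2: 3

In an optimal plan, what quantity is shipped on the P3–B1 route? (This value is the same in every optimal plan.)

20

Solving gives:
  P1→B2: 70 × 5 = 350
  P2→B2: 70 × 2 = 140
  P3→B1: 20 × 2 = 40
Total cost = 530.
So P3→B1 carries 20 boxes.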